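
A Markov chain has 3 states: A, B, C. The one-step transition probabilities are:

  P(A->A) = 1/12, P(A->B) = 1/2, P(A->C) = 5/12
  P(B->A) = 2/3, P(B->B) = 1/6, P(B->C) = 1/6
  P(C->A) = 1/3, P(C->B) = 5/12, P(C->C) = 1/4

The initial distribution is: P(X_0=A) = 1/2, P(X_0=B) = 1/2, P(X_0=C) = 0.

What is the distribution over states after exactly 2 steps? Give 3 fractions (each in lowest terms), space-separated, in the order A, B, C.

Answer: 101/288 35/96 41/144

Derivation:
Propagating the distribution step by step (d_{t+1} = d_t * P):
d_0 = (A=1/2, B=1/2, C=0)
  d_1[A] = 1/2*1/12 + 1/2*2/3 + 0*1/3 = 3/8
  d_1[B] = 1/2*1/2 + 1/2*1/6 + 0*5/12 = 1/3
  d_1[C] = 1/2*5/12 + 1/2*1/6 + 0*1/4 = 7/24
d_1 = (A=3/8, B=1/3, C=7/24)
  d_2[A] = 3/8*1/12 + 1/3*2/3 + 7/24*1/3 = 101/288
  d_2[B] = 3/8*1/2 + 1/3*1/6 + 7/24*5/12 = 35/96
  d_2[C] = 3/8*5/12 + 1/3*1/6 + 7/24*1/4 = 41/144
d_2 = (A=101/288, B=35/96, C=41/144)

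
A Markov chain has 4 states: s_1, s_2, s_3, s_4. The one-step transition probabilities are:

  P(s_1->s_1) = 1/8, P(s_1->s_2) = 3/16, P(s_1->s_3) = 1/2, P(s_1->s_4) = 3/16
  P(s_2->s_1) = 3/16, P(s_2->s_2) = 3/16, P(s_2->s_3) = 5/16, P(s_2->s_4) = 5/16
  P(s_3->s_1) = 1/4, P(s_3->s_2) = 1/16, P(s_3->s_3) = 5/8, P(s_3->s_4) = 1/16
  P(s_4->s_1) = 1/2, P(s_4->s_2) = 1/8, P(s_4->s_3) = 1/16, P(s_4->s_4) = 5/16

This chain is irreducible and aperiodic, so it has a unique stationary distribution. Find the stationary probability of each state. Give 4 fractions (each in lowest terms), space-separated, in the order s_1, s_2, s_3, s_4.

Answer: 55/218 13/109 101/218 18/109

Derivation:
The stationary distribution satisfies pi = pi * P, i.e.:
  pi_s_1 = 1/8*pi_s_1 + 3/16*pi_s_2 + 1/4*pi_s_3 + 1/2*pi_s_4
  pi_s_2 = 3/16*pi_s_1 + 3/16*pi_s_2 + 1/16*pi_s_3 + 1/8*pi_s_4
  pi_s_3 = 1/2*pi_s_1 + 5/16*pi_s_2 + 5/8*pi_s_3 + 1/16*pi_s_4
  pi_s_4 = 3/16*pi_s_1 + 5/16*pi_s_2 + 1/16*pi_s_3 + 5/16*pi_s_4
with normalization: pi_s_1 + pi_s_2 + pi_s_3 + pi_s_4 = 1.

Using the first 3 balance equations plus normalization, the linear system A*pi = b is:
  [-7/8, 3/16, 1/4, 1/2] . pi = 0
  [3/16, -13/16, 1/16, 1/8] . pi = 0
  [1/2, 5/16, -3/8, 1/16] . pi = 0
  [1, 1, 1, 1] . pi = 1

Solving yields:
  pi_s_1 = 55/218
  pi_s_2 = 13/109
  pi_s_3 = 101/218
  pi_s_4 = 18/109

Verification (pi * P):
  55/218*1/8 + 13/109*3/16 + 101/218*1/4 + 18/109*1/2 = 55/218 = pi_s_1  (ok)
  55/218*3/16 + 13/109*3/16 + 101/218*1/16 + 18/109*1/8 = 13/109 = pi_s_2  (ok)
  55/218*1/2 + 13/109*5/16 + 101/218*5/8 + 18/109*1/16 = 101/218 = pi_s_3  (ok)
  55/218*3/16 + 13/109*5/16 + 101/218*1/16 + 18/109*5/16 = 18/109 = pi_s_4  (ok)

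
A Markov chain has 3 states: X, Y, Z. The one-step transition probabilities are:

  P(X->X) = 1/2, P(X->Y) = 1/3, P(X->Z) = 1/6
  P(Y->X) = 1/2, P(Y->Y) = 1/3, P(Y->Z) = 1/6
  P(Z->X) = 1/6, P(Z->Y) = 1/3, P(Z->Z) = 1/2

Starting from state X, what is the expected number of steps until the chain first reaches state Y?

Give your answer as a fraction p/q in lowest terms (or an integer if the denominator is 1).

Let h_i = expected steps to first reach Y from state i.
Boundary: h_Y = 0.
First-step equations for the other states:
  h_X = 1 + 1/2*h_X + 1/3*h_Y + 1/6*h_Z
  h_Z = 1 + 1/6*h_X + 1/3*h_Y + 1/2*h_Z

Substituting h_Y = 0 and rearranging gives the linear system (I - Q) h = 1:
  [1/2, -1/6] . (h_X, h_Z) = 1
  [-1/6, 1/2] . (h_X, h_Z) = 1

Solving yields:
  h_X = 3
  h_Z = 3

Starting state is X, so the expected hitting time is h_X = 3.

Answer: 3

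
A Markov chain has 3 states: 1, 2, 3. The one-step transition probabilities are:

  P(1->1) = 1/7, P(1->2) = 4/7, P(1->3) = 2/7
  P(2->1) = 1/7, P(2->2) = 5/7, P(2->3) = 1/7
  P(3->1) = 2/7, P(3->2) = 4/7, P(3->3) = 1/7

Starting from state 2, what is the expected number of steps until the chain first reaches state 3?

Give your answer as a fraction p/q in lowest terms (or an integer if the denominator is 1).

Let h_i = expected steps to first reach 3 from state i.
Boundary: h_3 = 0.
First-step equations for the other states:
  h_1 = 1 + 1/7*h_1 + 4/7*h_2 + 2/7*h_3
  h_2 = 1 + 1/7*h_1 + 5/7*h_2 + 1/7*h_3

Substituting h_3 = 0 and rearranging gives the linear system (I - Q) h = 1:
  [6/7, -4/7] . (h_1, h_2) = 1
  [-1/7, 2/7] . (h_1, h_2) = 1

Solving yields:
  h_1 = 21/4
  h_2 = 49/8

Starting state is 2, so the expected hitting time is h_2 = 49/8.

Answer: 49/8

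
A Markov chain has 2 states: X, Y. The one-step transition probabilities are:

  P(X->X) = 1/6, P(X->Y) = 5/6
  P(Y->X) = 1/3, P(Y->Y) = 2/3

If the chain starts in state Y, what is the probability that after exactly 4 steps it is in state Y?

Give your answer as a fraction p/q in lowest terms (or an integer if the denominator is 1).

Computing P^4 by repeated multiplication:
P^1 =
  X: [1/6, 5/6]
  Y: [1/3, 2/3]
P^2 =
  X: [11/36, 25/36]
  Y: [5/18, 13/18]
P^3 =
  X: [61/216, 155/216]
  Y: [31/108, 77/108]
P^4 =
  X: [371/1296, 925/1296]
  Y: [185/648, 463/648]

(P^4)[Y -> Y] = 463/648

Answer: 463/648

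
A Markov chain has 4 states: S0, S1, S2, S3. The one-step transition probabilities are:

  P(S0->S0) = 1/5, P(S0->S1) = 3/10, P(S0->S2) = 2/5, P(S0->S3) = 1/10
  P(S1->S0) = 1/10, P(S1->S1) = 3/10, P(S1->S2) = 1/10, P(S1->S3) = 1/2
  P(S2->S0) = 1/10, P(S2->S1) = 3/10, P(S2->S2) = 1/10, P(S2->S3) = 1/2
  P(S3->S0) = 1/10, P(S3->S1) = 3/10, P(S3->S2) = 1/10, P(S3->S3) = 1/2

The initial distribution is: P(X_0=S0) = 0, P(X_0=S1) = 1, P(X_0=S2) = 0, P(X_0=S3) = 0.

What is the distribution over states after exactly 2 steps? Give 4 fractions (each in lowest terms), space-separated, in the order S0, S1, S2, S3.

Answer: 11/100 3/10 13/100 23/50

Derivation:
Propagating the distribution step by step (d_{t+1} = d_t * P):
d_0 = (S0=0, S1=1, S2=0, S3=0)
  d_1[S0] = 0*1/5 + 1*1/10 + 0*1/10 + 0*1/10 = 1/10
  d_1[S1] = 0*3/10 + 1*3/10 + 0*3/10 + 0*3/10 = 3/10
  d_1[S2] = 0*2/5 + 1*1/10 + 0*1/10 + 0*1/10 = 1/10
  d_1[S3] = 0*1/10 + 1*1/2 + 0*1/2 + 0*1/2 = 1/2
d_1 = (S0=1/10, S1=3/10, S2=1/10, S3=1/2)
  d_2[S0] = 1/10*1/5 + 3/10*1/10 + 1/10*1/10 + 1/2*1/10 = 11/100
  d_2[S1] = 1/10*3/10 + 3/10*3/10 + 1/10*3/10 + 1/2*3/10 = 3/10
  d_2[S2] = 1/10*2/5 + 3/10*1/10 + 1/10*1/10 + 1/2*1/10 = 13/100
  d_2[S3] = 1/10*1/10 + 3/10*1/2 + 1/10*1/2 + 1/2*1/2 = 23/50
d_2 = (S0=11/100, S1=3/10, S2=13/100, S3=23/50)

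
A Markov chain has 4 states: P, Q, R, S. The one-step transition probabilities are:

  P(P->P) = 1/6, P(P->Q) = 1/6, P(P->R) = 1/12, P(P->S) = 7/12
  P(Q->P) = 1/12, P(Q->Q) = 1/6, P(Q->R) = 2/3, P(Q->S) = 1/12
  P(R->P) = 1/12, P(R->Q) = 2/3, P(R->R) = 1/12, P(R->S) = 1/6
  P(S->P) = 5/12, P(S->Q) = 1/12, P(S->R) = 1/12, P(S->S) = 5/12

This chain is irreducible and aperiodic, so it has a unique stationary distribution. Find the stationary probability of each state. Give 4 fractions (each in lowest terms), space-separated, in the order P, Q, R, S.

Answer: 267/1321 341/1321 309/1321 404/1321

Derivation:
The stationary distribution satisfies pi = pi * P, i.e.:
  pi_P = 1/6*pi_P + 1/12*pi_Q + 1/12*pi_R + 5/12*pi_S
  pi_Q = 1/6*pi_P + 1/6*pi_Q + 2/3*pi_R + 1/12*pi_S
  pi_R = 1/12*pi_P + 2/3*pi_Q + 1/12*pi_R + 1/12*pi_S
  pi_S = 7/12*pi_P + 1/12*pi_Q + 1/6*pi_R + 5/12*pi_S
with normalization: pi_P + pi_Q + pi_R + pi_S = 1.

Using the first 3 balance equations plus normalization, the linear system A*pi = b is:
  [-5/6, 1/12, 1/12, 5/12] . pi = 0
  [1/6, -5/6, 2/3, 1/12] . pi = 0
  [1/12, 2/3, -11/12, 1/12] . pi = 0
  [1, 1, 1, 1] . pi = 1

Solving yields:
  pi_P = 267/1321
  pi_Q = 341/1321
  pi_R = 309/1321
  pi_S = 404/1321

Verification (pi * P):
  267/1321*1/6 + 341/1321*1/12 + 309/1321*1/12 + 404/1321*5/12 = 267/1321 = pi_P  (ok)
  267/1321*1/6 + 341/1321*1/6 + 309/1321*2/3 + 404/1321*1/12 = 341/1321 = pi_Q  (ok)
  267/1321*1/12 + 341/1321*2/3 + 309/1321*1/12 + 404/1321*1/12 = 309/1321 = pi_R  (ok)
  267/1321*7/12 + 341/1321*1/12 + 309/1321*1/6 + 404/1321*5/12 = 404/1321 = pi_S  (ok)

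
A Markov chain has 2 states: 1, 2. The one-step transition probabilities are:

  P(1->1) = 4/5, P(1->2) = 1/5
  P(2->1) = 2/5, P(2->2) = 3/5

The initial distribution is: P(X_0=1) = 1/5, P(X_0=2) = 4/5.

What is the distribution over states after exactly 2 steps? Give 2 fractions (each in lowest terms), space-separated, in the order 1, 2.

Answer: 74/125 51/125

Derivation:
Propagating the distribution step by step (d_{t+1} = d_t * P):
d_0 = (1=1/5, 2=4/5)
  d_1[1] = 1/5*4/5 + 4/5*2/5 = 12/25
  d_1[2] = 1/5*1/5 + 4/5*3/5 = 13/25
d_1 = (1=12/25, 2=13/25)
  d_2[1] = 12/25*4/5 + 13/25*2/5 = 74/125
  d_2[2] = 12/25*1/5 + 13/25*3/5 = 51/125
d_2 = (1=74/125, 2=51/125)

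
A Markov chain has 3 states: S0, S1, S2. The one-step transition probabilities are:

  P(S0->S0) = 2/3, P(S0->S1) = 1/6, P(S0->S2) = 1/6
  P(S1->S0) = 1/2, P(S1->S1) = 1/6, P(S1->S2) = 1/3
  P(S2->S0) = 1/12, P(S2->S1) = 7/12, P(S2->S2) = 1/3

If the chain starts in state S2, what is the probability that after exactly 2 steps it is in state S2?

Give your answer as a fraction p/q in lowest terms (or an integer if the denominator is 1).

Computing P^2 by repeated multiplication:
P^1 =
  S0: [2/3, 1/6, 1/6]
  S1: [1/2, 1/6, 1/3]
  S2: [1/12, 7/12, 1/3]
P^2 =
  S0: [13/24, 17/72, 2/9]
  S1: [4/9, 11/36, 1/4]
  S2: [3/8, 11/36, 23/72]

(P^2)[S2 -> S2] = 23/72

Answer: 23/72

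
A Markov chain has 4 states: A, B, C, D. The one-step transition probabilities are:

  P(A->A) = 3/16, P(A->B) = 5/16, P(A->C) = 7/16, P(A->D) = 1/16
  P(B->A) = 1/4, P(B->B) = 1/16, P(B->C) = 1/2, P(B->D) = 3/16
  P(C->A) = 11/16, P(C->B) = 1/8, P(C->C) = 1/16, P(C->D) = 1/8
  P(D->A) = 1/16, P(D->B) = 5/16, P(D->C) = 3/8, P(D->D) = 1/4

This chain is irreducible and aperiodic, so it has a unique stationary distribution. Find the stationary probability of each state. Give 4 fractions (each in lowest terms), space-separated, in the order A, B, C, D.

Answer: 1987/5773 1165/5773 1855/5773 766/5773

Derivation:
The stationary distribution satisfies pi = pi * P, i.e.:
  pi_A = 3/16*pi_A + 1/4*pi_B + 11/16*pi_C + 1/16*pi_D
  pi_B = 5/16*pi_A + 1/16*pi_B + 1/8*pi_C + 5/16*pi_D
  pi_C = 7/16*pi_A + 1/2*pi_B + 1/16*pi_C + 3/8*pi_D
  pi_D = 1/16*pi_A + 3/16*pi_B + 1/8*pi_C + 1/4*pi_D
with normalization: pi_A + pi_B + pi_C + pi_D = 1.

Using the first 3 balance equations plus normalization, the linear system A*pi = b is:
  [-13/16, 1/4, 11/16, 1/16] . pi = 0
  [5/16, -15/16, 1/8, 5/16] . pi = 0
  [7/16, 1/2, -15/16, 3/8] . pi = 0
  [1, 1, 1, 1] . pi = 1

Solving yields:
  pi_A = 1987/5773
  pi_B = 1165/5773
  pi_C = 1855/5773
  pi_D = 766/5773

Verification (pi * P):
  1987/5773*3/16 + 1165/5773*1/4 + 1855/5773*11/16 + 766/5773*1/16 = 1987/5773 = pi_A  (ok)
  1987/5773*5/16 + 1165/5773*1/16 + 1855/5773*1/8 + 766/5773*5/16 = 1165/5773 = pi_B  (ok)
  1987/5773*7/16 + 1165/5773*1/2 + 1855/5773*1/16 + 766/5773*3/8 = 1855/5773 = pi_C  (ok)
  1987/5773*1/16 + 1165/5773*3/16 + 1855/5773*1/8 + 766/5773*1/4 = 766/5773 = pi_D  (ok)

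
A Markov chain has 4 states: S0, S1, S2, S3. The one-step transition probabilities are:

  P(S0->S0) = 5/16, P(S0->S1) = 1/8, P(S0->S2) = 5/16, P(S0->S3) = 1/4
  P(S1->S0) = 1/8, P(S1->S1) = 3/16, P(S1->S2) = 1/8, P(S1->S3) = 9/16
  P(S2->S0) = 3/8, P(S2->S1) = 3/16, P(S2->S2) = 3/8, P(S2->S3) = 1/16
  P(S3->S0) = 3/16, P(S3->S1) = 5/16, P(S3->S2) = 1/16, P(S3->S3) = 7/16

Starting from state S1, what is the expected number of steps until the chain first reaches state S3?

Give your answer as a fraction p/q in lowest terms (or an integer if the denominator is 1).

Let h_i = expected steps to first reach S3 from state i.
Boundary: h_S3 = 0.
First-step equations for the other states:
  h_S0 = 1 + 5/16*h_S0 + 1/8*h_S1 + 5/16*h_S2 + 1/4*h_S3
  h_S1 = 1 + 1/8*h_S0 + 3/16*h_S1 + 1/8*h_S2 + 9/16*h_S3
  h_S2 = 1 + 3/8*h_S0 + 3/16*h_S1 + 3/8*h_S2 + 1/16*h_S3

Substituting h_S3 = 0 and rearranging gives the linear system (I - Q) h = 1:
  [11/16, -1/8, -5/16] . (h_S0, h_S1, h_S2) = 1
  [-1/8, 13/16, -1/8] . (h_S0, h_S1, h_S2) = 1
  [-3/8, -3/16, 5/8] . (h_S0, h_S1, h_S2) = 1

Solving yields:
  h_S0 = 228/55
  h_S1 = 144/55
  h_S2 = 268/55

Starting state is S1, so the expected hitting time is h_S1 = 144/55.

Answer: 144/55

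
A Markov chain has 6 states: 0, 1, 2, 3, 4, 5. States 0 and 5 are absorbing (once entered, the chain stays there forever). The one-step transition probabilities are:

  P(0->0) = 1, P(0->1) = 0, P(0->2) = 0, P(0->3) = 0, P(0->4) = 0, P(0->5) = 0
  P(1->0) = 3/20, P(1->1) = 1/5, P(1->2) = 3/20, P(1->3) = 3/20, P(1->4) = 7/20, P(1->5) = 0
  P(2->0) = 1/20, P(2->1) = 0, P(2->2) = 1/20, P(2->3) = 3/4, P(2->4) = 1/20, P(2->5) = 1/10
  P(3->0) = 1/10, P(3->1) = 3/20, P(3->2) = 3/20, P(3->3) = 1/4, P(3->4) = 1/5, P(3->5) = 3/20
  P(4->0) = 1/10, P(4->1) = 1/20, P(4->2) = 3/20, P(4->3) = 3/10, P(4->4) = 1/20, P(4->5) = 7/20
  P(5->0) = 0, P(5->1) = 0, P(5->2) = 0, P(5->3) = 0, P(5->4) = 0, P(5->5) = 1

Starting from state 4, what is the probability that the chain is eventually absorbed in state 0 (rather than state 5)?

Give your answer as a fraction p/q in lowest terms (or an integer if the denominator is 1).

Let a_i = P(absorbed in 0 | start in state i).
Boundary conditions: a_0 = 1, a_5 = 0.
For each transient state i, a_i = sum_j P(i->j) * a_j:
  a_1 = 3/20*a_0 + 1/5*a_1 + 3/20*a_2 + 3/20*a_3 + 7/20*a_4 + 0*a_5
  a_2 = 1/20*a_0 + 0*a_1 + 1/20*a_2 + 3/4*a_3 + 1/20*a_4 + 1/10*a_5
  a_3 = 1/10*a_0 + 3/20*a_1 + 3/20*a_2 + 1/4*a_3 + 1/5*a_4 + 3/20*a_5
  a_4 = 1/10*a_0 + 1/20*a_1 + 3/20*a_2 + 3/10*a_3 + 1/20*a_4 + 7/20*a_5

Substituting a_0 = 1 and a_5 = 0, rearrange to (I - Q) a = r where r[i] = P(i -> 0):
  [4/5, -3/20, -3/20, -7/20] . (a_1, a_2, a_3, a_4) = 3/20
  [0, 19/20, -3/4, -1/20] . (a_1, a_2, a_3, a_4) = 1/20
  [-3/20, -3/20, 3/4, -1/5] . (a_1, a_2, a_3, a_4) = 1/10
  [-1/20, -3/20, -3/10, 19/20] . (a_1, a_2, a_3, a_4) = 1/10

Solving yields:
  a_1 = 1301/2803
  a_2 = 3121/8409
  a_3 = 9658/25227
  a_4 = 2600/8409

Starting state is 4, so the absorption probability is a_4 = 2600/8409.

Answer: 2600/8409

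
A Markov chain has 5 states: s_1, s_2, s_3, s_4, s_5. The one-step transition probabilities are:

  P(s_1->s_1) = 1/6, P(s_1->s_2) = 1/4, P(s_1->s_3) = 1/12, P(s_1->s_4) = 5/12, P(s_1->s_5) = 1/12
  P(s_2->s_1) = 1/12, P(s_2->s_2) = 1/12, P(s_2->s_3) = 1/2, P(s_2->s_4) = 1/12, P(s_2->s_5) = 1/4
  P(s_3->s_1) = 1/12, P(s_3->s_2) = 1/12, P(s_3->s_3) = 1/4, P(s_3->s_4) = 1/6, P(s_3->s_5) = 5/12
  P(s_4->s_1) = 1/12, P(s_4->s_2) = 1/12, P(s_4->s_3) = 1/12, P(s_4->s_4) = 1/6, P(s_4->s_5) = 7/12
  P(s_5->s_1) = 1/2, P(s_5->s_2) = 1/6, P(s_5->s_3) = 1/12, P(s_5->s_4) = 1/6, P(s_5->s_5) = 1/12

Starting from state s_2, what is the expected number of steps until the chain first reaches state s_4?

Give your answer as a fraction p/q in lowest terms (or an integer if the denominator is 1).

Let h_i = expected steps to first reach s_4 from state i.
Boundary: h_s_4 = 0.
First-step equations for the other states:
  h_s_1 = 1 + 1/6*h_s_1 + 1/4*h_s_2 + 1/12*h_s_3 + 5/12*h_s_4 + 1/12*h_s_5
  h_s_2 = 1 + 1/12*h_s_1 + 1/12*h_s_2 + 1/2*h_s_3 + 1/12*h_s_4 + 1/4*h_s_5
  h_s_3 = 1 + 1/12*h_s_1 + 1/12*h_s_2 + 1/4*h_s_3 + 1/6*h_s_4 + 5/12*h_s_5
  h_s_5 = 1 + 1/2*h_s_1 + 1/6*h_s_2 + 1/12*h_s_3 + 1/6*h_s_4 + 1/12*h_s_5

Substituting h_s_4 = 0 and rearranging gives the linear system (I - Q) h = 1:
  [5/6, -1/4, -1/12, -1/12] . (h_s_1, h_s_2, h_s_3, h_s_5) = 1
  [-1/12, 11/12, -1/2, -1/4] . (h_s_1, h_s_2, h_s_3, h_s_5) = 1
  [-1/12, -1/12, 3/4, -5/12] . (h_s_1, h_s_2, h_s_3, h_s_5) = 1
  [-1/2, -1/6, -1/12, 11/12] . (h_s_1, h_s_2, h_s_3, h_s_5) = 1

Solving yields:
  h_s_1 = 960/257
  h_s_2 = 31440/5911
  h_s_3 = 28728/5911
  h_s_5 = 26820/5911

Starting state is s_2, so the expected hitting time is h_s_2 = 31440/5911.

Answer: 31440/5911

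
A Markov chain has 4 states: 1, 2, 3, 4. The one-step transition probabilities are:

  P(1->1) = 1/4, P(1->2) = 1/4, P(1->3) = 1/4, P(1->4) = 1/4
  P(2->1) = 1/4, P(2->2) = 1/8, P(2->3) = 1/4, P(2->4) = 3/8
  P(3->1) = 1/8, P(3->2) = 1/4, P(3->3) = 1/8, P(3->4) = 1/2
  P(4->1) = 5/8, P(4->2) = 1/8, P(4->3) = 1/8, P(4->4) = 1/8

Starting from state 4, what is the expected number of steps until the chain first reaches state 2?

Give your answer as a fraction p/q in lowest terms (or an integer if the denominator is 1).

Let h_i = expected steps to first reach 2 from state i.
Boundary: h_2 = 0.
First-step equations for the other states:
  h_1 = 1 + 1/4*h_1 + 1/4*h_2 + 1/4*h_3 + 1/4*h_4
  h_3 = 1 + 1/8*h_1 + 1/4*h_2 + 1/8*h_3 + 1/2*h_4
  h_4 = 1 + 5/8*h_1 + 1/8*h_2 + 1/8*h_3 + 1/8*h_4

Substituting h_2 = 0 and rearranging gives the linear system (I - Q) h = 1:
  [3/4, -1/4, -1/4] . (h_1, h_3, h_4) = 1
  [-1/8, 7/8, -1/2] . (h_1, h_3, h_4) = 1
  [-5/8, -1/8, 7/8] . (h_1, h_3, h_4) = 1

Solving yields:
  h_1 = 83/18
  h_3 = 85/18
  h_4 = 46/9

Starting state is 4, so the expected hitting time is h_4 = 46/9.

Answer: 46/9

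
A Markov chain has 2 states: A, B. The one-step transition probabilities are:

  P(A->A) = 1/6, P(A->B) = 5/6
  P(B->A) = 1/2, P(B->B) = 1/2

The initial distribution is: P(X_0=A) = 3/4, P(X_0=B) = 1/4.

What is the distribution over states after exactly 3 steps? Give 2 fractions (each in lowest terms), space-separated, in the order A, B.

Answer: 13/36 23/36

Derivation:
Propagating the distribution step by step (d_{t+1} = d_t * P):
d_0 = (A=3/4, B=1/4)
  d_1[A] = 3/4*1/6 + 1/4*1/2 = 1/4
  d_1[B] = 3/4*5/6 + 1/4*1/2 = 3/4
d_1 = (A=1/4, B=3/4)
  d_2[A] = 1/4*1/6 + 3/4*1/2 = 5/12
  d_2[B] = 1/4*5/6 + 3/4*1/2 = 7/12
d_2 = (A=5/12, B=7/12)
  d_3[A] = 5/12*1/6 + 7/12*1/2 = 13/36
  d_3[B] = 5/12*5/6 + 7/12*1/2 = 23/36
d_3 = (A=13/36, B=23/36)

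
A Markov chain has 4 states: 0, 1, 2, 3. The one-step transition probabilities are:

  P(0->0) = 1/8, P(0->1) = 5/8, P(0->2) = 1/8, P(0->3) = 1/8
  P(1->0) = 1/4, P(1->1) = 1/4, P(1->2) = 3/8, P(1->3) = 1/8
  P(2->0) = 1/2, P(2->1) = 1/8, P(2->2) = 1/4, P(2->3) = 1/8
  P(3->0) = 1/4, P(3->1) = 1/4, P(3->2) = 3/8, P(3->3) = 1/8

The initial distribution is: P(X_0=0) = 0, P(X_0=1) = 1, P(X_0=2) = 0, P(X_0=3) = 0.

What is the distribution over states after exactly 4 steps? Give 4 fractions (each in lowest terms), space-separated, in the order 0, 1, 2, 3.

Propagating the distribution step by step (d_{t+1} = d_t * P):
d_0 = (0=0, 1=1, 2=0, 3=0)
  d_1[0] = 0*1/8 + 1*1/4 + 0*1/2 + 0*1/4 = 1/4
  d_1[1] = 0*5/8 + 1*1/4 + 0*1/8 + 0*1/4 = 1/4
  d_1[2] = 0*1/8 + 1*3/8 + 0*1/4 + 0*3/8 = 3/8
  d_1[3] = 0*1/8 + 1*1/8 + 0*1/8 + 0*1/8 = 1/8
d_1 = (0=1/4, 1=1/4, 2=3/8, 3=1/8)
  d_2[0] = 1/4*1/8 + 1/4*1/4 + 3/8*1/2 + 1/8*1/4 = 5/16
  d_2[1] = 1/4*5/8 + 1/4*1/4 + 3/8*1/8 + 1/8*1/4 = 19/64
  d_2[2] = 1/4*1/8 + 1/4*3/8 + 3/8*1/4 + 1/8*3/8 = 17/64
  d_2[3] = 1/4*1/8 + 1/4*1/8 + 3/8*1/8 + 1/8*1/8 = 1/8
d_2 = (0=5/16, 1=19/64, 2=17/64, 3=1/8)
  d_3[0] = 5/16*1/8 + 19/64*1/4 + 17/64*1/2 + 1/8*1/4 = 71/256
  d_3[1] = 5/16*5/8 + 19/64*1/4 + 17/64*1/8 + 1/8*1/4 = 171/512
  d_3[2] = 5/16*1/8 + 19/64*3/8 + 17/64*1/4 + 1/8*3/8 = 135/512
  d_3[3] = 5/16*1/8 + 19/64*1/8 + 17/64*1/8 + 1/8*1/8 = 1/8
d_3 = (0=71/256, 1=171/512, 2=135/512, 3=1/8)
  d_4[0] = 71/256*1/8 + 171/512*1/4 + 135/512*1/2 + 1/8*1/4 = 9/32
  d_4[1] = 71/256*5/8 + 171/512*1/4 + 135/512*1/8 + 1/8*1/4 = 1315/4096
  d_4[2] = 71/256*1/8 + 171/512*3/8 + 135/512*1/4 + 1/8*3/8 = 1117/4096
  d_4[3] = 71/256*1/8 + 171/512*1/8 + 135/512*1/8 + 1/8*1/8 = 1/8
d_4 = (0=9/32, 1=1315/4096, 2=1117/4096, 3=1/8)

Answer: 9/32 1315/4096 1117/4096 1/8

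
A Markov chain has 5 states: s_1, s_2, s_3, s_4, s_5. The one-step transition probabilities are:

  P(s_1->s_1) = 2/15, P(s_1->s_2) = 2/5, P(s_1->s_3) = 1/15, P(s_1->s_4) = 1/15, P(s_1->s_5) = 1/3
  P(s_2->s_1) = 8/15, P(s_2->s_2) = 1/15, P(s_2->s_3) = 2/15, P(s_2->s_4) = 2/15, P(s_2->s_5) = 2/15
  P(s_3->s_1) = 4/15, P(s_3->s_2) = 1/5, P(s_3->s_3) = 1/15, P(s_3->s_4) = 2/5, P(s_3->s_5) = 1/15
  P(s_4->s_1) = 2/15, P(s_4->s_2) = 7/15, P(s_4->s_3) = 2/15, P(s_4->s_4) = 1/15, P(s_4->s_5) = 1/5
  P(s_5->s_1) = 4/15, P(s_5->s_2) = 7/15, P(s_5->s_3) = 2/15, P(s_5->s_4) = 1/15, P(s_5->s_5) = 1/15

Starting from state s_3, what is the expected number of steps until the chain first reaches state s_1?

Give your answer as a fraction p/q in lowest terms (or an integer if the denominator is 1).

Let h_i = expected steps to first reach s_1 from state i.
Boundary: h_s_1 = 0.
First-step equations for the other states:
  h_s_2 = 1 + 8/15*h_s_1 + 1/15*h_s_2 + 2/15*h_s_3 + 2/15*h_s_4 + 2/15*h_s_5
  h_s_3 = 1 + 4/15*h_s_1 + 1/5*h_s_2 + 1/15*h_s_3 + 2/5*h_s_4 + 1/15*h_s_5
  h_s_4 = 1 + 2/15*h_s_1 + 7/15*h_s_2 + 2/15*h_s_3 + 1/15*h_s_4 + 1/5*h_s_5
  h_s_5 = 1 + 4/15*h_s_1 + 7/15*h_s_2 + 2/15*h_s_3 + 1/15*h_s_4 + 1/15*h_s_5

Substituting h_s_1 = 0 and rearranging gives the linear system (I - Q) h = 1:
  [14/15, -2/15, -2/15, -2/15] . (h_s_2, h_s_3, h_s_4, h_s_5) = 1
  [-1/5, 14/15, -2/5, -1/15] . (h_s_2, h_s_3, h_s_4, h_s_5) = 1
  [-7/15, -2/15, 14/15, -1/5] . (h_s_2, h_s_3, h_s_4, h_s_5) = 1
  [-7/15, -2/15, -1/15, 14/15] . (h_s_2, h_s_3, h_s_4, h_s_5) = 1

Solving yields:
  h_s_2 = 3084/1255
  h_s_3 = 8223/2510
  h_s_4 = 4284/1255
  h_s_5 = 756/251

Starting state is s_3, so the expected hitting time is h_s_3 = 8223/2510.

Answer: 8223/2510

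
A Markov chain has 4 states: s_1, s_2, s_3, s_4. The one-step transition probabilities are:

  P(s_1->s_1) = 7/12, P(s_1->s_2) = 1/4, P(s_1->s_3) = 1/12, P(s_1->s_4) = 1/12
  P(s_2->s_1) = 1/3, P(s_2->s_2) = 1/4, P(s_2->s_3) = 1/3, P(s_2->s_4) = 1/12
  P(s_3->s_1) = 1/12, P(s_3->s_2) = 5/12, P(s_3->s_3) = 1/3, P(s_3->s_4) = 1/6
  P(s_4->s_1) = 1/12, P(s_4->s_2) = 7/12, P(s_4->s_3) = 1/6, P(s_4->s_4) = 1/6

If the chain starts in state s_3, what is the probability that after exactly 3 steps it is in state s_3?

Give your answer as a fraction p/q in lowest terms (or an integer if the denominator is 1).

Answer: 49/192

Derivation:
Computing P^3 by repeated multiplication:
P^1 =
  s_1: [7/12, 1/4, 1/12, 1/12]
  s_2: [1/3, 1/4, 1/3, 1/12]
  s_3: [1/12, 5/12, 1/3, 1/6]
  s_4: [1/12, 7/12, 1/6, 1/6]
P^2 =
  s_1: [7/16, 7/24, 25/144, 7/72]
  s_2: [5/16, 1/3, 17/72, 17/144]
  s_3: [11/48, 13/36, 41/144, 1/8]
  s_4: [13/48, 1/3, 41/144, 1/9]
P^3 =
  s_1: [3/8, 269/864, 359/1728, 61/576]
  s_2: [31/96, 71/216, 407/1728, 65/576]
  s_3: [83/288, 293/864, 49/192, 203/1728]
  s_4: [29/96, 289/864, 427/1728, 67/576]

(P^3)[s_3 -> s_3] = 49/192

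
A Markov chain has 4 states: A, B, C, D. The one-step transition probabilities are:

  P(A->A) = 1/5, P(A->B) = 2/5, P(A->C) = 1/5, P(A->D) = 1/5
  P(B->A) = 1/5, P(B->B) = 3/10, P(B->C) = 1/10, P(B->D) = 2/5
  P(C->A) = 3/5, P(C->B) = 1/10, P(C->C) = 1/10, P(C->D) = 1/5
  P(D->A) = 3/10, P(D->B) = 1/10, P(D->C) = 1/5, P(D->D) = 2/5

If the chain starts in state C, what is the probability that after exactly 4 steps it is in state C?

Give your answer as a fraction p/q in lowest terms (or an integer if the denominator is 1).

Computing P^4 by repeated multiplication:
P^1 =
  A: [1/5, 2/5, 1/5, 1/5]
  B: [1/5, 3/10, 1/10, 2/5]
  C: [3/5, 1/10, 1/10, 1/5]
  D: [3/10, 1/10, 1/5, 2/5]
P^2 =
  A: [3/10, 6/25, 7/50, 8/25]
  B: [7/25, 11/50, 4/25, 17/50]
  C: [13/50, 3/10, 9/50, 13/50]
  D: [8/25, 21/100, 17/100, 3/10]
P^3 =
  A: [36/125, 119/500, 81/500, 39/125]
  B: [149/500, 57/250, 81/500, 39/125]
  C: [149/500, 119/500, 19/125, 39/125]
  D: [149/500, 119/500, 81/500, 151/500]
P^4 =
  A: [37/125, 117/500, 4/25, 31/100]
  B: [37/125, 47/200, 161/1000, 77/250]
  C: [73/250, 237/1000, 161/1000, 31/100]
  D: [59/200, 237/1000, 4/25, 77/250]

(P^4)[C -> C] = 161/1000

Answer: 161/1000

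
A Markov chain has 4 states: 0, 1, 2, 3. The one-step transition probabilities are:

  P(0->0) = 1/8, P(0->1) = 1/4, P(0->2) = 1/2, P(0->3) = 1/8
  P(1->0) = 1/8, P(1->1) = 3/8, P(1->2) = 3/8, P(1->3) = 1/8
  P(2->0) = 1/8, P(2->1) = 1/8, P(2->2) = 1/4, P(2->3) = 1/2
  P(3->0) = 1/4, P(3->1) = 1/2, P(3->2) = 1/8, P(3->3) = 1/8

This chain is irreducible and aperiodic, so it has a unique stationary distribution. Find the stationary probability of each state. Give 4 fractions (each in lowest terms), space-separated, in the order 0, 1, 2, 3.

Answer: 32/207 193/621 185/621 49/207

Derivation:
The stationary distribution satisfies pi = pi * P, i.e.:
  pi_0 = 1/8*pi_0 + 1/8*pi_1 + 1/8*pi_2 + 1/4*pi_3
  pi_1 = 1/4*pi_0 + 3/8*pi_1 + 1/8*pi_2 + 1/2*pi_3
  pi_2 = 1/2*pi_0 + 3/8*pi_1 + 1/4*pi_2 + 1/8*pi_3
  pi_3 = 1/8*pi_0 + 1/8*pi_1 + 1/2*pi_2 + 1/8*pi_3
with normalization: pi_0 + pi_1 + pi_2 + pi_3 = 1.

Using the first 3 balance equations plus normalization, the linear system A*pi = b is:
  [-7/8, 1/8, 1/8, 1/4] . pi = 0
  [1/4, -5/8, 1/8, 1/2] . pi = 0
  [1/2, 3/8, -3/4, 1/8] . pi = 0
  [1, 1, 1, 1] . pi = 1

Solving yields:
  pi_0 = 32/207
  pi_1 = 193/621
  pi_2 = 185/621
  pi_3 = 49/207

Verification (pi * P):
  32/207*1/8 + 193/621*1/8 + 185/621*1/8 + 49/207*1/4 = 32/207 = pi_0  (ok)
  32/207*1/4 + 193/621*3/8 + 185/621*1/8 + 49/207*1/2 = 193/621 = pi_1  (ok)
  32/207*1/2 + 193/621*3/8 + 185/621*1/4 + 49/207*1/8 = 185/621 = pi_2  (ok)
  32/207*1/8 + 193/621*1/8 + 185/621*1/2 + 49/207*1/8 = 49/207 = pi_3  (ok)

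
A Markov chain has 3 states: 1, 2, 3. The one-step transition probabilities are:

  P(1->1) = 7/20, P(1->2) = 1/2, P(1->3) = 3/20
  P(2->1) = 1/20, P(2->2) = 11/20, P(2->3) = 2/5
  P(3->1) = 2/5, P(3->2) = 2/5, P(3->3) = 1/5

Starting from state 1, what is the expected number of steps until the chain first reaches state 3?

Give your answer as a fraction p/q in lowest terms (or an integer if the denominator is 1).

Answer: 380/107

Derivation:
Let h_i = expected steps to first reach 3 from state i.
Boundary: h_3 = 0.
First-step equations for the other states:
  h_1 = 1 + 7/20*h_1 + 1/2*h_2 + 3/20*h_3
  h_2 = 1 + 1/20*h_1 + 11/20*h_2 + 2/5*h_3

Substituting h_3 = 0 and rearranging gives the linear system (I - Q) h = 1:
  [13/20, -1/2] . (h_1, h_2) = 1
  [-1/20, 9/20] . (h_1, h_2) = 1

Solving yields:
  h_1 = 380/107
  h_2 = 280/107

Starting state is 1, so the expected hitting time is h_1 = 380/107.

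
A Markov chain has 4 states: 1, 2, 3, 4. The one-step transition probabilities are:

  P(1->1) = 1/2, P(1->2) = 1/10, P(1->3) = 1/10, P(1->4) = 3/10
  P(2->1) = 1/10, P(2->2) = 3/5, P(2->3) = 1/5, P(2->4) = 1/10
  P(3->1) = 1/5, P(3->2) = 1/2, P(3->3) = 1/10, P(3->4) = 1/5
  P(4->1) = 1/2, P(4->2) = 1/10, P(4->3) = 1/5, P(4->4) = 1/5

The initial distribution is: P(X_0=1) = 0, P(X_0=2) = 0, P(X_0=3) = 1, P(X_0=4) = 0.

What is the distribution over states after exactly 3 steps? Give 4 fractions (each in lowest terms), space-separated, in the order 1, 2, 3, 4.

Answer: 293/1000 363/1000 39/250 47/250

Derivation:
Propagating the distribution step by step (d_{t+1} = d_t * P):
d_0 = (1=0, 2=0, 3=1, 4=0)
  d_1[1] = 0*1/2 + 0*1/10 + 1*1/5 + 0*1/2 = 1/5
  d_1[2] = 0*1/10 + 0*3/5 + 1*1/2 + 0*1/10 = 1/2
  d_1[3] = 0*1/10 + 0*1/5 + 1*1/10 + 0*1/5 = 1/10
  d_1[4] = 0*3/10 + 0*1/10 + 1*1/5 + 0*1/5 = 1/5
d_1 = (1=1/5, 2=1/2, 3=1/10, 4=1/5)
  d_2[1] = 1/5*1/2 + 1/2*1/10 + 1/10*1/5 + 1/5*1/2 = 27/100
  d_2[2] = 1/5*1/10 + 1/2*3/5 + 1/10*1/2 + 1/5*1/10 = 39/100
  d_2[3] = 1/5*1/10 + 1/2*1/5 + 1/10*1/10 + 1/5*1/5 = 17/100
  d_2[4] = 1/5*3/10 + 1/2*1/10 + 1/10*1/5 + 1/5*1/5 = 17/100
d_2 = (1=27/100, 2=39/100, 3=17/100, 4=17/100)
  d_3[1] = 27/100*1/2 + 39/100*1/10 + 17/100*1/5 + 17/100*1/2 = 293/1000
  d_3[2] = 27/100*1/10 + 39/100*3/5 + 17/100*1/2 + 17/100*1/10 = 363/1000
  d_3[3] = 27/100*1/10 + 39/100*1/5 + 17/100*1/10 + 17/100*1/5 = 39/250
  d_3[4] = 27/100*3/10 + 39/100*1/10 + 17/100*1/5 + 17/100*1/5 = 47/250
d_3 = (1=293/1000, 2=363/1000, 3=39/250, 4=47/250)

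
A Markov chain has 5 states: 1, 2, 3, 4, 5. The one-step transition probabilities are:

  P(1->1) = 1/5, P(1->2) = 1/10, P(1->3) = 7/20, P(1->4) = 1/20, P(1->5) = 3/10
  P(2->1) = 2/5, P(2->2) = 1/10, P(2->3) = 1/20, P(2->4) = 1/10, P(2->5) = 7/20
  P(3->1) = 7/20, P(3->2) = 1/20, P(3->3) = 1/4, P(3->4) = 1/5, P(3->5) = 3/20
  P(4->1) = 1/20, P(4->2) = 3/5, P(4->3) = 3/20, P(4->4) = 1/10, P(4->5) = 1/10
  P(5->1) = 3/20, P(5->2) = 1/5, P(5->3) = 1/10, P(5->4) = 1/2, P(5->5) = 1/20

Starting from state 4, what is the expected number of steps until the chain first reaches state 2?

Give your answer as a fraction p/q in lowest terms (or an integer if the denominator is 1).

Answer: 8940/3323

Derivation:
Let h_i = expected steps to first reach 2 from state i.
Boundary: h_2 = 0.
First-step equations for the other states:
  h_1 = 1 + 1/5*h_1 + 1/10*h_2 + 7/20*h_3 + 1/20*h_4 + 3/10*h_5
  h_3 = 1 + 7/20*h_1 + 1/20*h_2 + 1/4*h_3 + 1/5*h_4 + 3/20*h_5
  h_4 = 1 + 1/20*h_1 + 3/5*h_2 + 3/20*h_3 + 1/10*h_4 + 1/10*h_5
  h_5 = 1 + 3/20*h_1 + 1/5*h_2 + 1/10*h_3 + 1/2*h_4 + 1/20*h_5

Substituting h_2 = 0 and rearranging gives the linear system (I - Q) h = 1:
  [4/5, -7/20, -1/20, -3/10] . (h_1, h_3, h_4, h_5) = 1
  [-7/20, 3/4, -1/5, -3/20] . (h_1, h_3, h_4, h_5) = 1
  [-1/20, -3/20, 9/10, -1/10] . (h_1, h_3, h_4, h_5) = 1
  [-3/20, -1/10, -1/2, 19/20] . (h_1, h_3, h_4, h_5) = 1

Solving yields:
  h_1 = 17060/3323
  h_3 = 17320/3323
  h_4 = 8940/3323
  h_5 = 12720/3323

Starting state is 4, so the expected hitting time is h_4 = 8940/3323.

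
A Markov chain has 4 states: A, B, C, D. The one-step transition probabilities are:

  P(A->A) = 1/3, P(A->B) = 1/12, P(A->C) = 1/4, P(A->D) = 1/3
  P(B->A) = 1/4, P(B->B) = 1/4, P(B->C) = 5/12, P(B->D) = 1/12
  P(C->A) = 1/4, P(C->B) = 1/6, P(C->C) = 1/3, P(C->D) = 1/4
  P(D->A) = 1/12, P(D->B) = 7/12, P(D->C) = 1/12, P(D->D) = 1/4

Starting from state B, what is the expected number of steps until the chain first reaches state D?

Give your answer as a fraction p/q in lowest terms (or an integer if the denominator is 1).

Let h_i = expected steps to first reach D from state i.
Boundary: h_D = 0.
First-step equations for the other states:
  h_A = 1 + 1/3*h_A + 1/12*h_B + 1/4*h_C + 1/3*h_D
  h_B = 1 + 1/4*h_A + 1/4*h_B + 5/12*h_C + 1/12*h_D
  h_C = 1 + 1/4*h_A + 1/6*h_B + 1/3*h_C + 1/4*h_D

Substituting h_D = 0 and rearranging gives the linear system (I - Q) h = 1:
  [2/3, -1/12, -1/4] . (h_A, h_B, h_C) = 1
  [-1/4, 3/4, -5/12] . (h_A, h_B, h_C) = 1
  [-1/4, -1/6, 2/3] . (h_A, h_B, h_C) = 1

Solving yields:
  h_A = 648/179
  h_B = 858/179
  h_C = 726/179

Starting state is B, so the expected hitting time is h_B = 858/179.

Answer: 858/179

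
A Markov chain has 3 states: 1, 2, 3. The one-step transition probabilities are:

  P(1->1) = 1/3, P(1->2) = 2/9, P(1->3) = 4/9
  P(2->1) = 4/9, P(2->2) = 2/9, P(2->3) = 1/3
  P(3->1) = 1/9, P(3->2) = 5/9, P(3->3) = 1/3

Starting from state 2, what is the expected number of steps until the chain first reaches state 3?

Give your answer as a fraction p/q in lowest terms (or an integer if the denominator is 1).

Let h_i = expected steps to first reach 3 from state i.
Boundary: h_3 = 0.
First-step equations for the other states:
  h_1 = 1 + 1/3*h_1 + 2/9*h_2 + 4/9*h_3
  h_2 = 1 + 4/9*h_1 + 2/9*h_2 + 1/3*h_3

Substituting h_3 = 0 and rearranging gives the linear system (I - Q) h = 1:
  [2/3, -2/9] . (h_1, h_2) = 1
  [-4/9, 7/9] . (h_1, h_2) = 1

Solving yields:
  h_1 = 81/34
  h_2 = 45/17

Starting state is 2, so the expected hitting time is h_2 = 45/17.

Answer: 45/17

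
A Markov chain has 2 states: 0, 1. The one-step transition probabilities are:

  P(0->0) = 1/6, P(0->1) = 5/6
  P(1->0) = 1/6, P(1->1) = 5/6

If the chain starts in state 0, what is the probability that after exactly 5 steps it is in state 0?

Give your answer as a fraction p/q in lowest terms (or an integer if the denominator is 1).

Answer: 1/6

Derivation:
Computing P^5 by repeated multiplication:
P^1 =
  0: [1/6, 5/6]
  1: [1/6, 5/6]
P^2 =
  0: [1/6, 5/6]
  1: [1/6, 5/6]
P^3 =
  0: [1/6, 5/6]
  1: [1/6, 5/6]
P^4 =
  0: [1/6, 5/6]
  1: [1/6, 5/6]
P^5 =
  0: [1/6, 5/6]
  1: [1/6, 5/6]

(P^5)[0 -> 0] = 1/6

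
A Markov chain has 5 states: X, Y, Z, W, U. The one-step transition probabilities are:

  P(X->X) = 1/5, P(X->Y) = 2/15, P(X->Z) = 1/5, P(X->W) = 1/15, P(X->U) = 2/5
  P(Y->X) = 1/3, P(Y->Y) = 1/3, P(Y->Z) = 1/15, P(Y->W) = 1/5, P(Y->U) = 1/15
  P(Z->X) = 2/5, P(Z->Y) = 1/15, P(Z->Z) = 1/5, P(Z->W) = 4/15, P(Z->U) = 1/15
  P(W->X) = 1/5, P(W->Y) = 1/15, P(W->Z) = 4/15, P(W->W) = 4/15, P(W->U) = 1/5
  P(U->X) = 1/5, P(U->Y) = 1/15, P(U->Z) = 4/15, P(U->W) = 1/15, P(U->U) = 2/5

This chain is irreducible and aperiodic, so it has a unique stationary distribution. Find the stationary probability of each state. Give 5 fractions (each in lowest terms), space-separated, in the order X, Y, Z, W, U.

Answer: 683/2650 303/2650 563/2650 989/6360 8267/31800

Derivation:
The stationary distribution satisfies pi = pi * P, i.e.:
  pi_X = 1/5*pi_X + 1/3*pi_Y + 2/5*pi_Z + 1/5*pi_W + 1/5*pi_U
  pi_Y = 2/15*pi_X + 1/3*pi_Y + 1/15*pi_Z + 1/15*pi_W + 1/15*pi_U
  pi_Z = 1/5*pi_X + 1/15*pi_Y + 1/5*pi_Z + 4/15*pi_W + 4/15*pi_U
  pi_W = 1/15*pi_X + 1/5*pi_Y + 4/15*pi_Z + 4/15*pi_W + 1/15*pi_U
  pi_U = 2/5*pi_X + 1/15*pi_Y + 1/15*pi_Z + 1/5*pi_W + 2/5*pi_U
with normalization: pi_X + pi_Y + pi_Z + pi_W + pi_U = 1.

Using the first 4 balance equations plus normalization, the linear system A*pi = b is:
  [-4/5, 1/3, 2/5, 1/5, 1/5] . pi = 0
  [2/15, -2/3, 1/15, 1/15, 1/15] . pi = 0
  [1/5, 1/15, -4/5, 4/15, 4/15] . pi = 0
  [1/15, 1/5, 4/15, -11/15, 1/15] . pi = 0
  [1, 1, 1, 1, 1] . pi = 1

Solving yields:
  pi_X = 683/2650
  pi_Y = 303/2650
  pi_Z = 563/2650
  pi_W = 989/6360
  pi_U = 8267/31800

Verification (pi * P):
  683/2650*1/5 + 303/2650*1/3 + 563/2650*2/5 + 989/6360*1/5 + 8267/31800*1/5 = 683/2650 = pi_X  (ok)
  683/2650*2/15 + 303/2650*1/3 + 563/2650*1/15 + 989/6360*1/15 + 8267/31800*1/15 = 303/2650 = pi_Y  (ok)
  683/2650*1/5 + 303/2650*1/15 + 563/2650*1/5 + 989/6360*4/15 + 8267/31800*4/15 = 563/2650 = pi_Z  (ok)
  683/2650*1/15 + 303/2650*1/5 + 563/2650*4/15 + 989/6360*4/15 + 8267/31800*1/15 = 989/6360 = pi_W  (ok)
  683/2650*2/5 + 303/2650*1/15 + 563/2650*1/15 + 989/6360*1/5 + 8267/31800*2/5 = 8267/31800 = pi_U  (ok)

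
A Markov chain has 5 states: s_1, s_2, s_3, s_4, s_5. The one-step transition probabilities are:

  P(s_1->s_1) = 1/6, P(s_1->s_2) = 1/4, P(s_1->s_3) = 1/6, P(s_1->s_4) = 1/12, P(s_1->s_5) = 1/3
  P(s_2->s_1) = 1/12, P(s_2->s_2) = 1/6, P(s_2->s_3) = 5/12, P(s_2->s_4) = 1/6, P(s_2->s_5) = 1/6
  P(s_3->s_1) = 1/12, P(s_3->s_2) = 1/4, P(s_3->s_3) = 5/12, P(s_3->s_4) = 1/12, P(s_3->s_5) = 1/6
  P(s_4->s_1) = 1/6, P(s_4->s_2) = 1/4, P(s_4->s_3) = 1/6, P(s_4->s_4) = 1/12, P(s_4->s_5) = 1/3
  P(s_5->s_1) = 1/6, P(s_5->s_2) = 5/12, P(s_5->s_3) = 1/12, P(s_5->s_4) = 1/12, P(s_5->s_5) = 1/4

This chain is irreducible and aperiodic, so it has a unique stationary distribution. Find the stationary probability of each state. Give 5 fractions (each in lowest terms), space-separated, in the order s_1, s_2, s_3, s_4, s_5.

Answer: 559/4629 409/1543 441/1543 488/4629 344/1543

Derivation:
The stationary distribution satisfies pi = pi * P, i.e.:
  pi_s_1 = 1/6*pi_s_1 + 1/12*pi_s_2 + 1/12*pi_s_3 + 1/6*pi_s_4 + 1/6*pi_s_5
  pi_s_2 = 1/4*pi_s_1 + 1/6*pi_s_2 + 1/4*pi_s_3 + 1/4*pi_s_4 + 5/12*pi_s_5
  pi_s_3 = 1/6*pi_s_1 + 5/12*pi_s_2 + 5/12*pi_s_3 + 1/6*pi_s_4 + 1/12*pi_s_5
  pi_s_4 = 1/12*pi_s_1 + 1/6*pi_s_2 + 1/12*pi_s_3 + 1/12*pi_s_4 + 1/12*pi_s_5
  pi_s_5 = 1/3*pi_s_1 + 1/6*pi_s_2 + 1/6*pi_s_3 + 1/3*pi_s_4 + 1/4*pi_s_5
with normalization: pi_s_1 + pi_s_2 + pi_s_3 + pi_s_4 + pi_s_5 = 1.

Using the first 4 balance equations plus normalization, the linear system A*pi = b is:
  [-5/6, 1/12, 1/12, 1/6, 1/6] . pi = 0
  [1/4, -5/6, 1/4, 1/4, 5/12] . pi = 0
  [1/6, 5/12, -7/12, 1/6, 1/12] . pi = 0
  [1/12, 1/6, 1/12, -11/12, 1/12] . pi = 0
  [1, 1, 1, 1, 1] . pi = 1

Solving yields:
  pi_s_1 = 559/4629
  pi_s_2 = 409/1543
  pi_s_3 = 441/1543
  pi_s_4 = 488/4629
  pi_s_5 = 344/1543

Verification (pi * P):
  559/4629*1/6 + 409/1543*1/12 + 441/1543*1/12 + 488/4629*1/6 + 344/1543*1/6 = 559/4629 = pi_s_1  (ok)
  559/4629*1/4 + 409/1543*1/6 + 441/1543*1/4 + 488/4629*1/4 + 344/1543*5/12 = 409/1543 = pi_s_2  (ok)
  559/4629*1/6 + 409/1543*5/12 + 441/1543*5/12 + 488/4629*1/6 + 344/1543*1/12 = 441/1543 = pi_s_3  (ok)
  559/4629*1/12 + 409/1543*1/6 + 441/1543*1/12 + 488/4629*1/12 + 344/1543*1/12 = 488/4629 = pi_s_4  (ok)
  559/4629*1/3 + 409/1543*1/6 + 441/1543*1/6 + 488/4629*1/3 + 344/1543*1/4 = 344/1543 = pi_s_5  (ok)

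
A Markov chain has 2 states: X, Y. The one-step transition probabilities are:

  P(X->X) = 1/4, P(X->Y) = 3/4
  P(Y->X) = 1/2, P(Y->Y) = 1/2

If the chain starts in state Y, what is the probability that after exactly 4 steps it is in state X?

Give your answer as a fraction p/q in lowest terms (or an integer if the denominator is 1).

Answer: 51/128

Derivation:
Computing P^4 by repeated multiplication:
P^1 =
  X: [1/4, 3/4]
  Y: [1/2, 1/2]
P^2 =
  X: [7/16, 9/16]
  Y: [3/8, 5/8]
P^3 =
  X: [25/64, 39/64]
  Y: [13/32, 19/32]
P^4 =
  X: [103/256, 153/256]
  Y: [51/128, 77/128]

(P^4)[Y -> X] = 51/128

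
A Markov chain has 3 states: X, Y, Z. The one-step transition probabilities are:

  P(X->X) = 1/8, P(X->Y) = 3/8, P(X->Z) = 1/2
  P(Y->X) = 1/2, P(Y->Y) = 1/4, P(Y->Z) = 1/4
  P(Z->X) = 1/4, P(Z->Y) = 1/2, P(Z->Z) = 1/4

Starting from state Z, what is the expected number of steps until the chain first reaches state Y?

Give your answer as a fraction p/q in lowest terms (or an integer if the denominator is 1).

Answer: 36/17

Derivation:
Let h_i = expected steps to first reach Y from state i.
Boundary: h_Y = 0.
First-step equations for the other states:
  h_X = 1 + 1/8*h_X + 3/8*h_Y + 1/2*h_Z
  h_Z = 1 + 1/4*h_X + 1/2*h_Y + 1/4*h_Z

Substituting h_Y = 0 and rearranging gives the linear system (I - Q) h = 1:
  [7/8, -1/2] . (h_X, h_Z) = 1
  [-1/4, 3/4] . (h_X, h_Z) = 1

Solving yields:
  h_X = 40/17
  h_Z = 36/17

Starting state is Z, so the expected hitting time is h_Z = 36/17.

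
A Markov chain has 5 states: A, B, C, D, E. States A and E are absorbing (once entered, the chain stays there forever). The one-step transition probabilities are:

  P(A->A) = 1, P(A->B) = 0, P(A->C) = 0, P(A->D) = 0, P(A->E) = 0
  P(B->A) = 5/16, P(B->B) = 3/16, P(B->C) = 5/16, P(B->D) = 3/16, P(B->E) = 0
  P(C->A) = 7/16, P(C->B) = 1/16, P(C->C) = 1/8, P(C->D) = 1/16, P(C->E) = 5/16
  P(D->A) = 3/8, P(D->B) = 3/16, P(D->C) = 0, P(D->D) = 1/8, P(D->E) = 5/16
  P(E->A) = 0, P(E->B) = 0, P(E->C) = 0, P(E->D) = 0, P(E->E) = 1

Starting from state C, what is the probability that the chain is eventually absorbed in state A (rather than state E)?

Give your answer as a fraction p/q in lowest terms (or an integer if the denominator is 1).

Let a_i = P(absorbed in A | start in state i).
Boundary conditions: a_A = 1, a_E = 0.
For each transient state i, a_i = sum_j P(i->j) * a_j:
  a_B = 5/16*a_A + 3/16*a_B + 5/16*a_C + 3/16*a_D + 0*a_E
  a_C = 7/16*a_A + 1/16*a_B + 1/8*a_C + 1/16*a_D + 5/16*a_E
  a_D = 3/8*a_A + 3/16*a_B + 0*a_C + 1/8*a_D + 5/16*a_E

Substituting a_A = 1 and a_E = 0, rearrange to (I - Q) a = r where r[i] = P(i -> A):
  [13/16, -5/16, -3/16] . (a_B, a_C, a_D) = 5/16
  [-1/16, 7/8, -1/16] . (a_B, a_C, a_D) = 7/16
  [-3/16, 0, 7/8] . (a_B, a_C, a_D) = 3/8

Solving yields:
  a_B = 584/779
  a_C = 464/779
  a_D = 459/779

Starting state is C, so the absorption probability is a_C = 464/779.

Answer: 464/779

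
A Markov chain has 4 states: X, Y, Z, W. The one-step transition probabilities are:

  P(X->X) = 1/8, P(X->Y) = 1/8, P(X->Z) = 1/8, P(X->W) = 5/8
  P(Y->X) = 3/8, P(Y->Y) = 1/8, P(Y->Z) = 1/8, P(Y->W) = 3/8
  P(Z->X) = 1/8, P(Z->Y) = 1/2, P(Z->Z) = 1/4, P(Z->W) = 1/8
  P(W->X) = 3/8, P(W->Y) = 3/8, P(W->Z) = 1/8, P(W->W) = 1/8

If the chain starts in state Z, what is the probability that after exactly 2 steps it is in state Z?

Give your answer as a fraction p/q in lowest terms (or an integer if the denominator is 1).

Computing P^2 by repeated multiplication:
P^1 =
  X: [1/8, 1/8, 1/8, 5/8]
  Y: [3/8, 1/8, 1/8, 3/8]
  Z: [1/8, 1/2, 1/4, 1/8]
  W: [3/8, 3/8, 1/8, 1/8]
P^2 =
  X: [5/16, 21/64, 9/64, 7/32]
  Y: [1/4, 17/64, 9/64, 11/32]
  Z: [9/32, 1/4, 5/32, 5/16]
  W: [1/4, 13/64, 9/64, 13/32]

(P^2)[Z -> Z] = 5/32

Answer: 5/32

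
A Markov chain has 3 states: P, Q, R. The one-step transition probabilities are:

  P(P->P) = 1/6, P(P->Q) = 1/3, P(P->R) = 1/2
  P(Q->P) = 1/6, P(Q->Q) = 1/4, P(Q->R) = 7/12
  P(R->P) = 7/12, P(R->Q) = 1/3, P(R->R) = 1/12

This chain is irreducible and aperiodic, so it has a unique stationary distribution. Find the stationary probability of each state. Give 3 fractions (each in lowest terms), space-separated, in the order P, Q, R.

Answer: 71/221 4/13 82/221

Derivation:
The stationary distribution satisfies pi = pi * P, i.e.:
  pi_P = 1/6*pi_P + 1/6*pi_Q + 7/12*pi_R
  pi_Q = 1/3*pi_P + 1/4*pi_Q + 1/3*pi_R
  pi_R = 1/2*pi_P + 7/12*pi_Q + 1/12*pi_R
with normalization: pi_P + pi_Q + pi_R = 1.

Using the first 2 balance equations plus normalization, the linear system A*pi = b is:
  [-5/6, 1/6, 7/12] . pi = 0
  [1/3, -3/4, 1/3] . pi = 0
  [1, 1, 1] . pi = 1

Solving yields:
  pi_P = 71/221
  pi_Q = 4/13
  pi_R = 82/221

Verification (pi * P):
  71/221*1/6 + 4/13*1/6 + 82/221*7/12 = 71/221 = pi_P  (ok)
  71/221*1/3 + 4/13*1/4 + 82/221*1/3 = 4/13 = pi_Q  (ok)
  71/221*1/2 + 4/13*7/12 + 82/221*1/12 = 82/221 = pi_R  (ok)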